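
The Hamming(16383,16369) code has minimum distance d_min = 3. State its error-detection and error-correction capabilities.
Detection only: up to d_min − 1 = 2 errors.
Correction: up to ⌊(d_min − 1)/2⌋ = ⌊2/2⌋ = 1 errors.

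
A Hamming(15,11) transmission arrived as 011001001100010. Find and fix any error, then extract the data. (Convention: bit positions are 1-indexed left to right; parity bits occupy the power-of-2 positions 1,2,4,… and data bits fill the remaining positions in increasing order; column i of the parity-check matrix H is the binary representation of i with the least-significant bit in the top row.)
Syndrome s = H · r^T (mod 2), r = 011001001100010:
  s[0] = (101010101010101)·(011001001100010) mod 2 = 0+0+1+0+0+0+0+0+1+0+0+0+0+0+0 mod 2 = 0
  s[1] = (011001100110011)·(011001001100010) mod 2 = 0+1+1+0+0+1+0+0+0+1+0+0+0+1+0 mod 2 = 1
  s[2] = (000111100001111)·(011001001100010) mod 2 = 0+0+0+0+0+1+0+0+0+0+0+0+0+1+0 mod 2 = 0
  s[3] = (000000011111111)·(011001001100010) mod 2 = 0+0+0+0+0+0+0+0+1+1+0+0+0+1+0 mod 2 = 1
Syndrome = 0101
Column 10 of H equals this syndrome → error at bit 10 (1-indexed).
Flip bit 10: 011001001100010 → 011001001000010
Extract data bits at positions {3,5,6,7,9,10,11,12,13,14,15}: 10101000010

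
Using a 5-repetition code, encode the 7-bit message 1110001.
Repeat each bit 5× and concatenate:
1→11111  1→11111  1→11111  0→00000  0→00000  0→00000  1→11111
Codeword = 11111111111111100000000000000011111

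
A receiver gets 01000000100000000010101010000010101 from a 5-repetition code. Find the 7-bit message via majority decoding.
Split into 5-bit blocks and majority-vote each:
  block 1 = 01000: 1 ones, 4 zeros → 0
  block 2 = 00010: 1 ones, 4 zeros → 0
  block 3 = 00000: 0 ones, 5 zeros → 0
  block 4 = 00010: 1 ones, 4 zeros → 0
  block 5 = 10101: 3 ones, 2 zeros → 1
  block 6 = 00000: 0 ones, 5 zeros → 0
  block 7 = 10101: 3 ones, 2 zeros → 1
Decoded = 0000101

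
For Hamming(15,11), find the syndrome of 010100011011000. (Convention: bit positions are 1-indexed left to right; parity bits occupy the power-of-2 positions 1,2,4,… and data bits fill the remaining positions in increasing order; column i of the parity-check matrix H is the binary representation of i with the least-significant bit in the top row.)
Syndrome s = H · r^T (mod 2), r = 010100011011000:
  s[0] = (101010101010101)·(010100011011000) mod 2 = 0+0+0+0+0+0+0+0+1+0+1+0+0+0+0 mod 2 = 0
  s[1] = (011001100110011)·(010100011011000) mod 2 = 0+1+0+0+0+0+0+0+0+0+1+0+0+0+0 mod 2 = 0
  s[2] = (000111100001111)·(010100011011000) mod 2 = 0+0+0+1+0+0+0+0+0+0+0+1+0+0+0 mod 2 = 0
  s[3] = (000000011111111)·(010100011011000) mod 2 = 0+0+0+0+0+0+0+1+1+0+1+1+0+0+0 mod 2 = 0
Syndrome = 0000
s = 0: no error detected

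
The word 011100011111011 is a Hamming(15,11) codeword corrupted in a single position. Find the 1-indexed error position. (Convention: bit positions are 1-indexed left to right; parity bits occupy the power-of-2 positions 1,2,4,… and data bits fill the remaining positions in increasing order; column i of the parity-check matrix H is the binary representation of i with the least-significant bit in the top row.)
Syndrome s = H · r^T (mod 2), r = 011100011111011:
  s[0] = (101010101010101)·(011100011111011) mod 2 = 0+0+1+0+0+0+0+0+1+0+1+0+0+0+1 mod 2 = 0
  s[1] = (011001100110011)·(011100011111011) mod 2 = 0+1+1+0+0+0+0+0+0+1+1+0+0+1+1 mod 2 = 0
  s[2] = (000111100001111)·(011100011111011) mod 2 = 0+0+0+1+0+0+0+0+0+0+0+1+0+1+1 mod 2 = 0
  s[3] = (000000011111111)·(011100011111011) mod 2 = 0+0+0+0+0+0+0+1+1+1+1+1+0+1+1 mod 2 = 1
Syndrome = 0001
Column i of H is the binary representation of i, so the syndrome is the binary index of the flipped bit.
Read s = 0001 with s[0] as LSB: 0·2^0 + 0·2^1 + 0·2^2 + 1·2^3 = 8.
Error is at bit position 8.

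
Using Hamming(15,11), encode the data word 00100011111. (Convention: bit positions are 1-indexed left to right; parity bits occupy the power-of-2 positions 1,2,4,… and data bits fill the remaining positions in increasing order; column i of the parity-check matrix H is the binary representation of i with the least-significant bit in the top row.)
Codeword c = d · G (mod 2), d = 00100011111:
  c[0] = d·G[:,0] = (00100011111)·(11011010101) mod 2 = 0+0+0+0+0+0+1+0+1+0+1 mod 2 = 1
  c[1] = d·G[:,1] = (00100011111)·(10110110011) mod 2 = 0+0+1+0+0+0+1+0+0+1+1 mod 2 = 0
  c[2] = d·G[:,2] = (00100011111)·(10000000000) mod 2 = 0+0+0+0+0+0+0+0+0+0+0 mod 2 = 0
  c[3] = d·G[:,3] = (00100011111)·(01110001111) mod 2 = 0+0+1+0+0+0+0+1+1+1+1 mod 2 = 1
  c[4] = d·G[:,4] = (00100011111)·(01000000000) mod 2 = 0+0+0+0+0+0+0+0+0+0+0 mod 2 = 0
  c[5] = d·G[:,5] = (00100011111)·(00100000000) mod 2 = 0+0+1+0+0+0+0+0+0+0+0 mod 2 = 1
  c[6] = d·G[:,6] = (00100011111)·(00010000000) mod 2 = 0+0+0+0+0+0+0+0+0+0+0 mod 2 = 0
  c[7] = d·G[:,7] = (00100011111)·(00001111111) mod 2 = 0+0+0+0+0+0+1+1+1+1+1 mod 2 = 1
  c[8] = d·G[:,8] = (00100011111)·(00001000000) mod 2 = 0+0+0+0+0+0+0+0+0+0+0 mod 2 = 0
  c[9] = d·G[:,9] = (00100011111)·(00000100000) mod 2 = 0+0+0+0+0+0+0+0+0+0+0 mod 2 = 0
  c[10] = d·G[:,10] = (00100011111)·(00000010000) mod 2 = 0+0+0+0+0+0+1+0+0+0+0 mod 2 = 1
  c[11] = d·G[:,11] = (00100011111)·(00000001000) mod 2 = 0+0+0+0+0+0+0+1+0+0+0 mod 2 = 1
  c[12] = d·G[:,12] = (00100011111)·(00000000100) mod 2 = 0+0+0+0+0+0+0+0+1+0+0 mod 2 = 1
  c[13] = d·G[:,13] = (00100011111)·(00000000010) mod 2 = 0+0+0+0+0+0+0+0+0+1+0 mod 2 = 1
  c[14] = d·G[:,14] = (00100011111)·(00000000001) mod 2 = 0+0+0+0+0+0+0+0+0+0+1 mod 2 = 1
Codeword = 100101010011111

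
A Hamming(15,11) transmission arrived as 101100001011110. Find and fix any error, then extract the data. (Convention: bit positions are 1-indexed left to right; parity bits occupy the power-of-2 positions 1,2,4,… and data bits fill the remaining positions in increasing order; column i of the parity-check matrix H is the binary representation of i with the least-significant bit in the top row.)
Syndrome s = H · r^T (mod 2), r = 101100001011110:
  s[0] = (101010101010101)·(101100001011110) mod 2 = 1+0+1+0+0+0+0+0+1+0+1+0+1+0+0 mod 2 = 1
  s[1] = (011001100110011)·(101100001011110) mod 2 = 0+0+1+0+0+0+0+0+0+0+1+0+0+1+0 mod 2 = 1
  s[2] = (000111100001111)·(101100001011110) mod 2 = 0+0+0+1+0+0+0+0+0+0+0+1+1+1+0 mod 2 = 0
  s[3] = (000000011111111)·(101100001011110) mod 2 = 0+0+0+0+0+0+0+0+1+0+1+1+1+1+0 mod 2 = 1
Syndrome = 1101
Column 11 of H equals this syndrome → error at bit 11 (1-indexed).
Flip bit 11: 101100001011110 → 101100001001110
Extract data bits at positions {3,5,6,7,9,10,11,12,13,14,15}: 10001001110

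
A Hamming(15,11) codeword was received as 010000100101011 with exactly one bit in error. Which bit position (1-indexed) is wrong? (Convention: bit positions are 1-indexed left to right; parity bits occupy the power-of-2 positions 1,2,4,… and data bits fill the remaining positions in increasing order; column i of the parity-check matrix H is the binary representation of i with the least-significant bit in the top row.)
Syndrome s = H · r^T (mod 2), r = 010000100101011:
  s[0] = (101010101010101)·(010000100101011) mod 2 = 0+0+0+0+0+0+1+0+0+0+0+0+0+0+1 mod 2 = 0
  s[1] = (011001100110011)·(010000100101011) mod 2 = 0+1+0+0+0+0+1+0+0+1+0+0+0+1+1 mod 2 = 1
  s[2] = (000111100001111)·(010000100101011) mod 2 = 0+0+0+0+0+0+1+0+0+0+0+1+0+1+1 mod 2 = 0
  s[3] = (000000011111111)·(010000100101011) mod 2 = 0+0+0+0+0+0+0+0+0+1+0+1+0+1+1 mod 2 = 0
Syndrome = 0100
Column i of H is the binary representation of i, so the syndrome is the binary index of the flipped bit.
Read s = 0100 with s[0] as LSB: 0·2^0 + 1·2^1 + 0·2^2 + 0·2^3 = 2.
Error is at bit position 2.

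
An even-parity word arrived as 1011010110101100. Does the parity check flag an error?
Sum of received bits: 1+0+1+1+0+1+0+1+1+0+1+0+1+1+0+0 = 9; 9 mod 2 = 1. Result is 1 ≠ 0 → error detected.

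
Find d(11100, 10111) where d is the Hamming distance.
XOR = 01011, count of 1s = 3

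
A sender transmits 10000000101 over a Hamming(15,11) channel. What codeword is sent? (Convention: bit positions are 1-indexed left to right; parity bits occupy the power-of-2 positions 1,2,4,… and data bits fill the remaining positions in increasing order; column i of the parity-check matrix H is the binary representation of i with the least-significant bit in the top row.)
Codeword c = d · G (mod 2), d = 10000000101:
  c[0] = d·G[:,0] = (10000000101)·(11011010101) mod 2 = 1+0+0+0+0+0+0+0+1+0+1 mod 2 = 1
  c[1] = d·G[:,1] = (10000000101)·(10110110011) mod 2 = 1+0+0+0+0+0+0+0+0+0+1 mod 2 = 0
  c[2] = d·G[:,2] = (10000000101)·(10000000000) mod 2 = 1+0+0+0+0+0+0+0+0+0+0 mod 2 = 1
  c[3] = d·G[:,3] = (10000000101)·(01110001111) mod 2 = 0+0+0+0+0+0+0+0+1+0+1 mod 2 = 0
  c[4] = d·G[:,4] = (10000000101)·(01000000000) mod 2 = 0+0+0+0+0+0+0+0+0+0+0 mod 2 = 0
  c[5] = d·G[:,5] = (10000000101)·(00100000000) mod 2 = 0+0+0+0+0+0+0+0+0+0+0 mod 2 = 0
  c[6] = d·G[:,6] = (10000000101)·(00010000000) mod 2 = 0+0+0+0+0+0+0+0+0+0+0 mod 2 = 0
  c[7] = d·G[:,7] = (10000000101)·(00001111111) mod 2 = 0+0+0+0+0+0+0+0+1+0+1 mod 2 = 0
  c[8] = d·G[:,8] = (10000000101)·(00001000000) mod 2 = 0+0+0+0+0+0+0+0+0+0+0 mod 2 = 0
  c[9] = d·G[:,9] = (10000000101)·(00000100000) mod 2 = 0+0+0+0+0+0+0+0+0+0+0 mod 2 = 0
  c[10] = d·G[:,10] = (10000000101)·(00000010000) mod 2 = 0+0+0+0+0+0+0+0+0+0+0 mod 2 = 0
  c[11] = d·G[:,11] = (10000000101)·(00000001000) mod 2 = 0+0+0+0+0+0+0+0+0+0+0 mod 2 = 0
  c[12] = d·G[:,12] = (10000000101)·(00000000100) mod 2 = 0+0+0+0+0+0+0+0+1+0+0 mod 2 = 1
  c[13] = d·G[:,13] = (10000000101)·(00000000010) mod 2 = 0+0+0+0+0+0+0+0+0+0+0 mod 2 = 0
  c[14] = d·G[:,14] = (10000000101)·(00000000001) mod 2 = 0+0+0+0+0+0+0+0+0+0+1 mod 2 = 1
Codeword = 101000000000101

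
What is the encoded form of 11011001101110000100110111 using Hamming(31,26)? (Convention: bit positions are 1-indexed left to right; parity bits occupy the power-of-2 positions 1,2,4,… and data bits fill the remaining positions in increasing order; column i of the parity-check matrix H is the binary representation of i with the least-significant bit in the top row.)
Codeword c = d · G (mod 2), d = 11011001101110000100110111:
  c[0] = d·G[:,0] = (11011001101110000100110111)·(11011010101101010101010101) mod 2 = 1+1+0+1+1+0+0+0+1+0+1+1+0+0+0+0+0+1+0+0+0+1+0+1+0+1 mod 2 = 1
  c[1] = d·G[:,1] = (11011001101110000100110111)·(10110110011011001100110011) mod 2 = 1+0+0+1+0+0+0+0+0+0+1+0+1+0+0+0+0+1+0+0+1+1+0+0+1+1 mod 2 = 1
  c[2] = d·G[:,2] = (11011001101110000100110111)·(10000000000000000000000000) mod 2 = 1+0+0+0+0+0+0+0+0+0+0+0+0+0+0+0+0+0+0+0+0+0+0+0+0+0 mod 2 = 1
  c[3] = d·G[:,3] = (11011001101110000100110111)·(01110001111000111100001111) mod 2 = 0+1+0+1+0+0+0+1+1+0+1+0+0+0+0+0+0+1+0+0+0+0+0+1+1+1 mod 2 = 1
  c[4] = d·G[:,4] = (11011001101110000100110111)·(01000000000000000000000000) mod 2 = 0+1+0+0+0+0+0+0+0+0+0+0+0+0+0+0+0+0+0+0+0+0+0+0+0+0 mod 2 = 1
  c[5] = d·G[:,5] = (11011001101110000100110111)·(00100000000000000000000000) mod 2 = 0+0+0+0+0+0+0+0+0+0+0+0+0+0+0+0+0+0+0+0+0+0+0+0+0+0 mod 2 = 0
  c[6] = d·G[:,6] = (11011001101110000100110111)·(00010000000000000000000000) mod 2 = 0+0+0+1+0+0+0+0+0+0+0+0+0+0+0+0+0+0+0+0+0+0+0+0+0+0 mod 2 = 1
  c[7] = d·G[:,7] = (11011001101110000100110111)·(00001111111000000011111111) mod 2 = 0+0+0+0+1+0+0+1+1+0+1+0+0+0+0+0+0+0+0+0+1+1+0+1+1+1 mod 2 = 1
  c[8] = d·G[:,8] = (11011001101110000100110111)·(00001000000000000000000000) mod 2 = 0+0+0+0+1+0+0+0+0+0+0+0+0+0+0+0+0+0+0+0+0+0+0+0+0+0 mod 2 = 1
  c[9] = d·G[:,9] = (11011001101110000100110111)·(00000100000000000000000000) mod 2 = 0+0+0+0+0+0+0+0+0+0+0+0+0+0+0+0+0+0+0+0+0+0+0+0+0+0 mod 2 = 0
  c[10] = d·G[:,10] = (11011001101110000100110111)·(00000010000000000000000000) mod 2 = 0+0+0+0+0+0+0+0+0+0+0+0+0+0+0+0+0+0+0+0+0+0+0+0+0+0 mod 2 = 0
  c[11] = d·G[:,11] = (11011001101110000100110111)·(00000001000000000000000000) mod 2 = 0+0+0+0+0+0+0+1+0+0+0+0+0+0+0+0+0+0+0+0+0+0+0+0+0+0 mod 2 = 1
  c[12] = d·G[:,12] = (11011001101110000100110111)·(00000000100000000000000000) mod 2 = 0+0+0+0+0+0+0+0+1+0+0+0+0+0+0+0+0+0+0+0+0+0+0+0+0+0 mod 2 = 1
  c[13] = d·G[:,13] = (11011001101110000100110111)·(00000000010000000000000000) mod 2 = 0+0+0+0+0+0+0+0+0+0+0+0+0+0+0+0+0+0+0+0+0+0+0+0+0+0 mod 2 = 0
  c[14] = d·G[:,14] = (11011001101110000100110111)·(00000000001000000000000000) mod 2 = 0+0+0+0+0+0+0+0+0+0+1+0+0+0+0+0+0+0+0+0+0+0+0+0+0+0 mod 2 = 1
  c[15] = d·G[:,15] = (11011001101110000100110111)·(00000000000111111111111111) mod 2 = 0+0+0+0+0+0+0+0+0+0+0+1+1+0+0+0+0+1+0+0+1+1+0+1+1+1 mod 2 = 0
  c[16] = d·G[:,16] = (11011001101110000100110111)·(00000000000100000000000000) mod 2 = 0+0+0+0+0+0+0+0+0+0+0+1+0+0+0+0+0+0+0+0+0+0+0+0+0+0 mod 2 = 1
  c[17] = d·G[:,17] = (11011001101110000100110111)·(00000000000010000000000000) mod 2 = 0+0+0+0+0+0+0+0+0+0+0+0+1+0+0+0+0+0+0+0+0+0+0+0+0+0 mod 2 = 1
  c[18] = d·G[:,18] = (11011001101110000100110111)·(00000000000001000000000000) mod 2 = 0+0+0+0+0+0+0+0+0+0+0+0+0+0+0+0+0+0+0+0+0+0+0+0+0+0 mod 2 = 0
  c[19] = d·G[:,19] = (11011001101110000100110111)·(00000000000000100000000000) mod 2 = 0+0+0+0+0+0+0+0+0+0+0+0+0+0+0+0+0+0+0+0+0+0+0+0+0+0 mod 2 = 0
  c[20] = d·G[:,20] = (11011001101110000100110111)·(00000000000000010000000000) mod 2 = 0+0+0+0+0+0+0+0+0+0+0+0+0+0+0+0+0+0+0+0+0+0+0+0+0+0 mod 2 = 0
  c[21] = d·G[:,21] = (11011001101110000100110111)·(00000000000000001000000000) mod 2 = 0+0+0+0+0+0+0+0+0+0+0+0+0+0+0+0+0+0+0+0+0+0+0+0+0+0 mod 2 = 0
  c[22] = d·G[:,22] = (11011001101110000100110111)·(00000000000000000100000000) mod 2 = 0+0+0+0+0+0+0+0+0+0+0+0+0+0+0+0+0+1+0+0+0+0+0+0+0+0 mod 2 = 1
  c[23] = d·G[:,23] = (11011001101110000100110111)·(00000000000000000010000000) mod 2 = 0+0+0+0+0+0+0+0+0+0+0+0+0+0+0+0+0+0+0+0+0+0+0+0+0+0 mod 2 = 0
  c[24] = d·G[:,24] = (11011001101110000100110111)·(00000000000000000001000000) mod 2 = 0+0+0+0+0+0+0+0+0+0+0+0+0+0+0+0+0+0+0+0+0+0+0+0+0+0 mod 2 = 0
  c[25] = d·G[:,25] = (11011001101110000100110111)·(00000000000000000000100000) mod 2 = 0+0+0+0+0+0+0+0+0+0+0+0+0+0+0+0+0+0+0+0+1+0+0+0+0+0 mod 2 = 1
  c[26] = d·G[:,26] = (11011001101110000100110111)·(00000000000000000000010000) mod 2 = 0+0+0+0+0+0+0+0+0+0+0+0+0+0+0+0+0+0+0+0+0+1+0+0+0+0 mod 2 = 1
  c[27] = d·G[:,27] = (11011001101110000100110111)·(00000000000000000000001000) mod 2 = 0+0+0+0+0+0+0+0+0+0+0+0+0+0+0+0+0+0+0+0+0+0+0+0+0+0 mod 2 = 0
  c[28] = d·G[:,28] = (11011001101110000100110111)·(00000000000000000000000100) mod 2 = 0+0+0+0+0+0+0+0+0+0+0+0+0+0+0+0+0+0+0+0+0+0+0+1+0+0 mod 2 = 1
  c[29] = d·G[:,29] = (11011001101110000100110111)·(00000000000000000000000010) mod 2 = 0+0+0+0+0+0+0+0+0+0+0+0+0+0+0+0+0+0+0+0+0+0+0+0+1+0 mod 2 = 1
  c[30] = d·G[:,30] = (11011001101110000100110111)·(00000000000000000000000001) mod 2 = 0+0+0+0+0+0+0+0+0+0+0+0+0+0+0+0+0+0+0+0+0+0+0+0+0+1 mod 2 = 1
Codeword = 1111101110011010110000100110111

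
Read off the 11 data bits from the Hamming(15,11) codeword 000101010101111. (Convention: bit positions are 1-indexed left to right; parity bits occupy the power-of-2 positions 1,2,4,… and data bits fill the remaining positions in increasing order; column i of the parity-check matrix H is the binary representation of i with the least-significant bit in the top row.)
Parity bits occupy power-of-2 positions; data bits are at positions {3,5,6,7,9,10,11,12,13,14,15} (1-indexed).
Extract: c[3]=0 c[5]=0 c[6]=1 c[7]=0 c[9]=0 c[10]=1 c[11]=0 c[12]=1 c[13]=1 c[14]=1 c[15]=1
Data = 00100101111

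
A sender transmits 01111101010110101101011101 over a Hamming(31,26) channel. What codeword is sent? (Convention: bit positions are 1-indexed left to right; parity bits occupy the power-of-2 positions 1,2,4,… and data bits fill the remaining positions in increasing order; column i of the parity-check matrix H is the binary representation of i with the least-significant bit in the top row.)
Codeword c = d · G (mod 2), d = 01111101010110101101011101:
  c[0] = d·G[:,0] = (01111101010110101101011101)·(11011010101101010101010101) mod 2 = 0+1+0+1+1+0+0+0+0+0+0+1+0+0+0+0+0+1+0+1+0+1+0+1+0+1 mod 2 = 1
  c[1] = d·G[:,1] = (01111101010110101101011101)·(10110110011011001100110011) mod 2 = 0+0+1+1+0+1+0+0+0+1+0+0+1+0+0+0+1+1+0+0+0+1+0+0+0+1 mod 2 = 1
  c[2] = d·G[:,2] = (01111101010110101101011101)·(10000000000000000000000000) mod 2 = 0+0+0+0+0+0+0+0+0+0+0+0+0+0+0+0+0+0+0+0+0+0+0+0+0+0 mod 2 = 0
  c[3] = d·G[:,3] = (01111101010110101101011101)·(01110001111000111100001111) mod 2 = 0+1+1+1+0+0+0+1+0+1+0+0+0+0+1+0+1+1+0+0+0+0+1+1+0+1 mod 2 = 1
  c[4] = d·G[:,4] = (01111101010110101101011101)·(01000000000000000000000000) mod 2 = 0+1+0+0+0+0+0+0+0+0+0+0+0+0+0+0+0+0+0+0+0+0+0+0+0+0 mod 2 = 1
  c[5] = d·G[:,5] = (01111101010110101101011101)·(00100000000000000000000000) mod 2 = 0+0+1+0+0+0+0+0+0+0+0+0+0+0+0+0+0+0+0+0+0+0+0+0+0+0 mod 2 = 1
  c[6] = d·G[:,6] = (01111101010110101101011101)·(00010000000000000000000000) mod 2 = 0+0+0+1+0+0+0+0+0+0+0+0+0+0+0+0+0+0+0+0+0+0+0+0+0+0 mod 2 = 1
  c[7] = d·G[:,7] = (01111101010110101101011101)·(00001111111000000011111111) mod 2 = 0+0+0+0+1+1+0+1+0+1+0+0+0+0+0+0+0+0+0+1+0+1+1+1+0+1 mod 2 = 1
  c[8] = d·G[:,8] = (01111101010110101101011101)·(00001000000000000000000000) mod 2 = 0+0+0+0+1+0+0+0+0+0+0+0+0+0+0+0+0+0+0+0+0+0+0+0+0+0 mod 2 = 1
  c[9] = d·G[:,9] = (01111101010110101101011101)·(00000100000000000000000000) mod 2 = 0+0+0+0+0+1+0+0+0+0+0+0+0+0+0+0+0+0+0+0+0+0+0+0+0+0 mod 2 = 1
  c[10] = d·G[:,10] = (01111101010110101101011101)·(00000010000000000000000000) mod 2 = 0+0+0+0+0+0+0+0+0+0+0+0+0+0+0+0+0+0+0+0+0+0+0+0+0+0 mod 2 = 0
  c[11] = d·G[:,11] = (01111101010110101101011101)·(00000001000000000000000000) mod 2 = 0+0+0+0+0+0+0+1+0+0+0+0+0+0+0+0+0+0+0+0+0+0+0+0+0+0 mod 2 = 1
  c[12] = d·G[:,12] = (01111101010110101101011101)·(00000000100000000000000000) mod 2 = 0+0+0+0+0+0+0+0+0+0+0+0+0+0+0+0+0+0+0+0+0+0+0+0+0+0 mod 2 = 0
  c[13] = d·G[:,13] = (01111101010110101101011101)·(00000000010000000000000000) mod 2 = 0+0+0+0+0+0+0+0+0+1+0+0+0+0+0+0+0+0+0+0+0+0+0+0+0+0 mod 2 = 1
  c[14] = d·G[:,14] = (01111101010110101101011101)·(00000000001000000000000000) mod 2 = 0+0+0+0+0+0+0+0+0+0+0+0+0+0+0+0+0+0+0+0+0+0+0+0+0+0 mod 2 = 0
  c[15] = d·G[:,15] = (01111101010110101101011101)·(00000000000111111111111111) mod 2 = 0+0+0+0+0+0+0+0+0+0+0+1+1+0+1+0+1+1+0+1+0+1+1+1+0+1 mod 2 = 0
  c[16] = d·G[:,16] = (01111101010110101101011101)·(00000000000100000000000000) mod 2 = 0+0+0+0+0+0+0+0+0+0+0+1+0+0+0+0+0+0+0+0+0+0+0+0+0+0 mod 2 = 1
  c[17] = d·G[:,17] = (01111101010110101101011101)·(00000000000010000000000000) mod 2 = 0+0+0+0+0+0+0+0+0+0+0+0+1+0+0+0+0+0+0+0+0+0+0+0+0+0 mod 2 = 1
  c[18] = d·G[:,18] = (01111101010110101101011101)·(00000000000001000000000000) mod 2 = 0+0+0+0+0+0+0+0+0+0+0+0+0+0+0+0+0+0+0+0+0+0+0+0+0+0 mod 2 = 0
  c[19] = d·G[:,19] = (01111101010110101101011101)·(00000000000000100000000000) mod 2 = 0+0+0+0+0+0+0+0+0+0+0+0+0+0+1+0+0+0+0+0+0+0+0+0+0+0 mod 2 = 1
  c[20] = d·G[:,20] = (01111101010110101101011101)·(00000000000000010000000000) mod 2 = 0+0+0+0+0+0+0+0+0+0+0+0+0+0+0+0+0+0+0+0+0+0+0+0+0+0 mod 2 = 0
  c[21] = d·G[:,21] = (01111101010110101101011101)·(00000000000000001000000000) mod 2 = 0+0+0+0+0+0+0+0+0+0+0+0+0+0+0+0+1+0+0+0+0+0+0+0+0+0 mod 2 = 1
  c[22] = d·G[:,22] = (01111101010110101101011101)·(00000000000000000100000000) mod 2 = 0+0+0+0+0+0+0+0+0+0+0+0+0+0+0+0+0+1+0+0+0+0+0+0+0+0 mod 2 = 1
  c[23] = d·G[:,23] = (01111101010110101101011101)·(00000000000000000010000000) mod 2 = 0+0+0+0+0+0+0+0+0+0+0+0+0+0+0+0+0+0+0+0+0+0+0+0+0+0 mod 2 = 0
  c[24] = d·G[:,24] = (01111101010110101101011101)·(00000000000000000001000000) mod 2 = 0+0+0+0+0+0+0+0+0+0+0+0+0+0+0+0+0+0+0+1+0+0+0+0+0+0 mod 2 = 1
  c[25] = d·G[:,25] = (01111101010110101101011101)·(00000000000000000000100000) mod 2 = 0+0+0+0+0+0+0+0+0+0+0+0+0+0+0+0+0+0+0+0+0+0+0+0+0+0 mod 2 = 0
  c[26] = d·G[:,26] = (01111101010110101101011101)·(00000000000000000000010000) mod 2 = 0+0+0+0+0+0+0+0+0+0+0+0+0+0+0+0+0+0+0+0+0+1+0+0+0+0 mod 2 = 1
  c[27] = d·G[:,27] = (01111101010110101101011101)·(00000000000000000000001000) mod 2 = 0+0+0+0+0+0+0+0+0+0+0+0+0+0+0+0+0+0+0+0+0+0+1+0+0+0 mod 2 = 1
  c[28] = d·G[:,28] = (01111101010110101101011101)·(00000000000000000000000100) mod 2 = 0+0+0+0+0+0+0+0+0+0+0+0+0+0+0+0+0+0+0+0+0+0+0+1+0+0 mod 2 = 1
  c[29] = d·G[:,29] = (01111101010110101101011101)·(00000000000000000000000010) mod 2 = 0+0+0+0+0+0+0+0+0+0+0+0+0+0+0+0+0+0+0+0+0+0+0+0+0+0 mod 2 = 0
  c[30] = d·G[:,30] = (01111101010110101101011101)·(00000000000000000000000001) mod 2 = 0+0+0+0+0+0+0+0+0+0+0+0+0+0+0+0+0+0+0+0+0+0+0+0+0+1 mod 2 = 1
Codeword = 1101111111010100110101101011101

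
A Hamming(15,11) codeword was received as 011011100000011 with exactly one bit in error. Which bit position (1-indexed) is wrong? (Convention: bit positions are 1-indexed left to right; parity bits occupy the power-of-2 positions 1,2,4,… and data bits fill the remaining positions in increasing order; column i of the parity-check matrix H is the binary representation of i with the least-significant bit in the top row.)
Syndrome s = H · r^T (mod 2), r = 011011100000011:
  s[0] = (101010101010101)·(011011100000011) mod 2 = 0+0+1+0+1+0+1+0+0+0+0+0+0+0+1 mod 2 = 0
  s[1] = (011001100110011)·(011011100000011) mod 2 = 0+1+1+0+0+1+1+0+0+0+0+0+0+1+1 mod 2 = 0
  s[2] = (000111100001111)·(011011100000011) mod 2 = 0+0+0+0+1+1+1+0+0+0+0+0+0+1+1 mod 2 = 1
  s[3] = (000000011111111)·(011011100000011) mod 2 = 0+0+0+0+0+0+0+0+0+0+0+0+0+1+1 mod 2 = 0
Syndrome = 0010
Column i of H is the binary representation of i, so the syndrome is the binary index of the flipped bit.
Read s = 0010 with s[0] as LSB: 0·2^0 + 0·2^1 + 1·2^2 + 0·2^3 = 4.
Error is at bit position 4.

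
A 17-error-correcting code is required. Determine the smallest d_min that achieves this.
Correcting t errors requires d_min ≥ 2t + 1 = 2·17 + 1 = 35.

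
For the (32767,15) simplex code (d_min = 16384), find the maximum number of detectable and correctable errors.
Detection only: up to d_min − 1 = 16383 errors.
Correction: up to ⌊(d_min − 1)/2⌋ = ⌊16383/2⌋ = 8191 errors.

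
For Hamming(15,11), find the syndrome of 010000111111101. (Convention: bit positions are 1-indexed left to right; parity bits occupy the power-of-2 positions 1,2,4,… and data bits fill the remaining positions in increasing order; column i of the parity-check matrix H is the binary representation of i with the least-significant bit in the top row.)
Syndrome s = H · r^T (mod 2), r = 010000111111101:
  s[0] = (101010101010101)·(010000111111101) mod 2 = 0+0+0+0+0+0+1+0+1+0+1+0+1+0+1 mod 2 = 1
  s[1] = (011001100110011)·(010000111111101) mod 2 = 0+1+0+0+0+0+1+0+0+1+1+0+0+0+1 mod 2 = 1
  s[2] = (000111100001111)·(010000111111101) mod 2 = 0+0+0+0+0+0+1+0+0+0+0+1+1+0+1 mod 2 = 0
  s[3] = (000000011111111)·(010000111111101) mod 2 = 0+0+0+0+0+0+0+1+1+1+1+1+1+0+1 mod 2 = 1
Syndrome = 1101
Non-zero syndrome: error at position 11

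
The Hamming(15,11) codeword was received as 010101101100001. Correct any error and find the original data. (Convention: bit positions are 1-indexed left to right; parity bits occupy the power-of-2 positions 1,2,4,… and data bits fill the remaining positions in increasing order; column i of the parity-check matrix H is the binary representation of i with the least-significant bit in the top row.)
Syndrome s = H · r^T (mod 2), r = 010101101100001:
  s[0] = (101010101010101)·(010101101100001) mod 2 = 0+0+0+0+0+0+1+0+1+0+0+0+0+0+1 mod 2 = 1
  s[1] = (011001100110011)·(010101101100001) mod 2 = 0+1+0+0+0+1+1+0+0+1+0+0+0+0+1 mod 2 = 1
  s[2] = (000111100001111)·(010101101100001) mod 2 = 0+0+0+1+0+1+1+0+0+0+0+0+0+0+1 mod 2 = 0
  s[3] = (000000011111111)·(010101101100001) mod 2 = 0+0+0+0+0+0+0+0+1+1+0+0+0+0+1 mod 2 = 1
Syndrome = 1101
Column 11 of H equals this syndrome → error at bit 11 (1-indexed).
Flip bit 11: 010101101100001 → 010101101110001
Extract data bits at positions {3,5,6,7,9,10,11,12,13,14,15}: 00111110001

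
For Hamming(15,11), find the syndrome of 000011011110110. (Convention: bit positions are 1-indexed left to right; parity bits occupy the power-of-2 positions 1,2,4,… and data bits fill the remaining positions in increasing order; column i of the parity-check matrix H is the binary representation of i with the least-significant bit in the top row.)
Syndrome s = H · r^T (mod 2), r = 000011011110110:
  s[0] = (101010101010101)·(000011011110110) mod 2 = 0+0+0+0+1+0+0+0+1+0+1+0+1+0+0 mod 2 = 0
  s[1] = (011001100110011)·(000011011110110) mod 2 = 0+0+0+0+0+1+0+0+0+1+1+0+0+1+0 mod 2 = 0
  s[2] = (000111100001111)·(000011011110110) mod 2 = 0+0+0+0+1+1+0+0+0+0+0+0+1+1+0 mod 2 = 0
  s[3] = (000000011111111)·(000011011110110) mod 2 = 0+0+0+0+0+0+0+1+1+1+1+0+1+1+0 mod 2 = 0
Syndrome = 0000
s = 0: no error detected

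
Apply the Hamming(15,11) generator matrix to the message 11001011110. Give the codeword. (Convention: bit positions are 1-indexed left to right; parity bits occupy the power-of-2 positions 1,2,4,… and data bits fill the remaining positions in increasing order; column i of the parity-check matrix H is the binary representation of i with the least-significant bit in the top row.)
Codeword c = d · G (mod 2), d = 11001011110:
  c[0] = d·G[:,0] = (11001011110)·(11011010101) mod 2 = 1+1+0+0+1+0+1+0+1+0+0 mod 2 = 1
  c[1] = d·G[:,1] = (11001011110)·(10110110011) mod 2 = 1+0+0+0+0+0+1+0+0+1+0 mod 2 = 1
  c[2] = d·G[:,2] = (11001011110)·(10000000000) mod 2 = 1+0+0+0+0+0+0+0+0+0+0 mod 2 = 1
  c[3] = d·G[:,3] = (11001011110)·(01110001111) mod 2 = 0+1+0+0+0+0+0+1+1+1+0 mod 2 = 0
  c[4] = d·G[:,4] = (11001011110)·(01000000000) mod 2 = 0+1+0+0+0+0+0+0+0+0+0 mod 2 = 1
  c[5] = d·G[:,5] = (11001011110)·(00100000000) mod 2 = 0+0+0+0+0+0+0+0+0+0+0 mod 2 = 0
  c[6] = d·G[:,6] = (11001011110)·(00010000000) mod 2 = 0+0+0+0+0+0+0+0+0+0+0 mod 2 = 0
  c[7] = d·G[:,7] = (11001011110)·(00001111111) mod 2 = 0+0+0+0+1+0+1+1+1+1+0 mod 2 = 1
  c[8] = d·G[:,8] = (11001011110)·(00001000000) mod 2 = 0+0+0+0+1+0+0+0+0+0+0 mod 2 = 1
  c[9] = d·G[:,9] = (11001011110)·(00000100000) mod 2 = 0+0+0+0+0+0+0+0+0+0+0 mod 2 = 0
  c[10] = d·G[:,10] = (11001011110)·(00000010000) mod 2 = 0+0+0+0+0+0+1+0+0+0+0 mod 2 = 1
  c[11] = d·G[:,11] = (11001011110)·(00000001000) mod 2 = 0+0+0+0+0+0+0+1+0+0+0 mod 2 = 1
  c[12] = d·G[:,12] = (11001011110)·(00000000100) mod 2 = 0+0+0+0+0+0+0+0+1+0+0 mod 2 = 1
  c[13] = d·G[:,13] = (11001011110)·(00000000010) mod 2 = 0+0+0+0+0+0+0+0+0+1+0 mod 2 = 1
  c[14] = d·G[:,14] = (11001011110)·(00000000001) mod 2 = 0+0+0+0+0+0+0+0+0+0+0 mod 2 = 0
Codeword = 111010011011110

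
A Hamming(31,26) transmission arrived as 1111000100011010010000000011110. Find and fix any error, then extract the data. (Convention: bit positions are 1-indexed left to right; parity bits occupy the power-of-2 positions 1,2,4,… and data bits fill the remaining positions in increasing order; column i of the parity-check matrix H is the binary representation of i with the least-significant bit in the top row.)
Syndrome s = H · r^T (mod 2), r = 1111000100011010010000000011110:
  s[0] = (1010101010101010101010101010101)·(1111000100011010010000000011110) mod 2 = 1+0+1+0+0+0+0+0+0+0+0+0+1+0+1+0+0+0+0+0+0+0+0+0+0+0+1+0+1+0+0 mod 2 = 0
  s[1] = (0110011001100110011001100110011)·(1111000100011010010000000011110) mod 2 = 0+1+1+0+0+0+0+0+0+0+0+0+0+0+1+0+0+1+0+0+0+0+0+0+0+0+1+0+0+1+0 mod 2 = 0
  s[2] = (0001111000011110000111100001111)·(1111000100011010010000000011110) mod 2 = 0+0+0+1+0+0+0+0+0+0+0+1+1+0+1+0+0+0+0+0+0+0+0+0+0+0+0+1+1+1+0 mod 2 = 1
  s[3] = (0000000111111110000000011111111)·(1111000100011010010000000011110) mod 2 = 0+0+0+0+0+0+0+1+0+0+0+1+1+0+1+0+0+0+0+0+0+0+0+0+0+0+1+1+1+1+0 mod 2 = 0
  s[4] = (0000000000000001111111111111111)·(1111000100011010010000000011110) mod 2 = 0+0+0+0+0+0+0+0+0+0+0+0+0+0+0+0+0+1+0+0+0+0+0+0+0+0+1+1+1+1+0 mod 2 = 1
Syndrome = 00101
Column 20 of H equals this syndrome → error at bit 20 (1-indexed).
Flip bit 20: 1111000100011010010000000011110 → 1111000100011010010100000011110
Extract data bits at positions {3,5,6,7,9,10,11,12,13,14,15,17,18,19,20,21,22,23,24,25,26,27,28,29,30,31}: 10000001101010100000011110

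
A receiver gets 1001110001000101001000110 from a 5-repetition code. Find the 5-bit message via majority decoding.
Split into 5-bit blocks and majority-vote each:
  block 1 = 10011: 3 ones, 2 zeros → 1
  block 2 = 10001: 2 ones, 3 zeros → 0
  block 3 = 00010: 1 ones, 4 zeros → 0
  block 4 = 10010: 2 ones, 3 zeros → 0
  block 5 = 00110: 2 ones, 3 zeros → 0
Decoded = 10000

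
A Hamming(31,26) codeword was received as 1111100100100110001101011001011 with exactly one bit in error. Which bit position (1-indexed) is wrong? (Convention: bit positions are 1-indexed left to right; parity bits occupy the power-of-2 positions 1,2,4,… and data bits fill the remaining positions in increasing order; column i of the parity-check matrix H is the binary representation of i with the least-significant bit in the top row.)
Syndrome s = H · r^T (mod 2), r = 1111100100100110001101011001011:
  s[0] = (1010101010101010101010101010101)·(1111100100100110001101011001011) mod 2 = 1+0+1+0+1+0+0+0+0+0+1+0+0+0+1+0+0+0+1+0+0+0+0+0+1+0+0+0+0+0+1 mod 2 = 0
  s[1] = (0110011001100110011001100110011)·(1111100100100110001101011001011) mod 2 = 0+1+1+0+0+0+0+0+0+0+1+0+0+1+1+0+0+0+1+0+0+1+0+0+0+0+0+0+0+1+1 mod 2 = 1
  s[2] = (0001111000011110000111100001111)·(1111100100100110001101011001011) mod 2 = 0+0+0+1+1+0+0+0+0+0+0+0+0+1+1+0+0+0+0+1+0+1+0+0+0+0+0+1+0+1+1 mod 2 = 1
  s[3] = (0000000111111110000000011111111)·(1111100100100110001101011001011) mod 2 = 0+0+0+0+0+0+0+1+0+0+1+0+0+1+1+0+0+0+0+0+0+0+0+1+1+0+0+1+0+1+1 mod 2 = 1
  s[4] = (0000000000000001111111111111111)·(1111100100100110001101011001011) mod 2 = 0+0+0+0+0+0+0+0+0+0+0+0+0+0+0+0+0+0+1+1+0+1+0+1+1+0+0+1+0+1+1 mod 2 = 0
Syndrome = 01110
Column i of H is the binary representation of i, so the syndrome is the binary index of the flipped bit.
Read s = 01110 with s[0] as LSB: 0·2^0 + 1·2^1 + 1·2^2 + 1·2^3 + 0·2^4 = 14.
Error is at bit position 14.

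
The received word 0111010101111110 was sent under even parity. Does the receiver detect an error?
Sum of received bits: 0+1+1+1+0+1+0+1+0+1+1+1+1+1+1+0 = 11; 11 mod 2 = 1. Result is 1 ≠ 0 → error detected.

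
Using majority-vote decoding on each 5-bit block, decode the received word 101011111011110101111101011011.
Split into 5-bit blocks and majority-vote each:
  block 1 = 10101: 3 ones, 2 zeros → 1
  block 2 = 11110: 4 ones, 1 zeros → 1
  block 3 = 11110: 4 ones, 1 zeros → 1
  block 4 = 10111: 4 ones, 1 zeros → 1
  block 5 = 11010: 3 ones, 2 zeros → 1
  block 6 = 11011: 4 ones, 1 zeros → 1
Decoded = 111111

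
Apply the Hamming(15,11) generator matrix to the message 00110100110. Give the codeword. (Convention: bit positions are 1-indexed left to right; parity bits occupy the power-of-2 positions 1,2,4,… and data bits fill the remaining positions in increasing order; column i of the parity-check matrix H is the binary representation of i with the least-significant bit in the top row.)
Codeword c = d · G (mod 2), d = 00110100110:
  c[0] = d·G[:,0] = (00110100110)·(11011010101) mod 2 = 0+0+0+1+0+0+0+0+1+0+0 mod 2 = 0
  c[1] = d·G[:,1] = (00110100110)·(10110110011) mod 2 = 0+0+1+1+0+1+0+0+0+1+0 mod 2 = 0
  c[2] = d·G[:,2] = (00110100110)·(10000000000) mod 2 = 0+0+0+0+0+0+0+0+0+0+0 mod 2 = 0
  c[3] = d·G[:,3] = (00110100110)·(01110001111) mod 2 = 0+0+1+1+0+0+0+0+1+1+0 mod 2 = 0
  c[4] = d·G[:,4] = (00110100110)·(01000000000) mod 2 = 0+0+0+0+0+0+0+0+0+0+0 mod 2 = 0
  c[5] = d·G[:,5] = (00110100110)·(00100000000) mod 2 = 0+0+1+0+0+0+0+0+0+0+0 mod 2 = 1
  c[6] = d·G[:,6] = (00110100110)·(00010000000) mod 2 = 0+0+0+1+0+0+0+0+0+0+0 mod 2 = 1
  c[7] = d·G[:,7] = (00110100110)·(00001111111) mod 2 = 0+0+0+0+0+1+0+0+1+1+0 mod 2 = 1
  c[8] = d·G[:,8] = (00110100110)·(00001000000) mod 2 = 0+0+0+0+0+0+0+0+0+0+0 mod 2 = 0
  c[9] = d·G[:,9] = (00110100110)·(00000100000) mod 2 = 0+0+0+0+0+1+0+0+0+0+0 mod 2 = 1
  c[10] = d·G[:,10] = (00110100110)·(00000010000) mod 2 = 0+0+0+0+0+0+0+0+0+0+0 mod 2 = 0
  c[11] = d·G[:,11] = (00110100110)·(00000001000) mod 2 = 0+0+0+0+0+0+0+0+0+0+0 mod 2 = 0
  c[12] = d·G[:,12] = (00110100110)·(00000000100) mod 2 = 0+0+0+0+0+0+0+0+1+0+0 mod 2 = 1
  c[13] = d·G[:,13] = (00110100110)·(00000000010) mod 2 = 0+0+0+0+0+0+0+0+0+1+0 mod 2 = 1
  c[14] = d·G[:,14] = (00110100110)·(00000000001) mod 2 = 0+0+0+0+0+0+0+0+0+0+0 mod 2 = 0
Codeword = 000001110100110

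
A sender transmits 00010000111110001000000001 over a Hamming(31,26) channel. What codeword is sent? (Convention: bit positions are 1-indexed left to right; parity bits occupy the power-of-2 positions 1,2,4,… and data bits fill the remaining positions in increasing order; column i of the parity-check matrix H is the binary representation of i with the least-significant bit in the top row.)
Codeword c = d · G (mod 2), d = 00010000111110001000000001:
  c[0] = d·G[:,0] = (00010000111110001000000001)·(11011010101101010101010101) mod 2 = 0+0+0+1+0+0+0+0+1+0+1+1+0+0+0+0+0+0+0+0+0+0+0+0+0+1 mod 2 = 1
  c[1] = d·G[:,1] = (00010000111110001000000001)·(10110110011011001100110011) mod 2 = 0+0+0+1+0+0+0+0+0+1+1+0+1+0+0+0+1+0+0+0+0+0+0+0+0+1 mod 2 = 0
  c[2] = d·G[:,2] = (00010000111110001000000001)·(10000000000000000000000000) mod 2 = 0+0+0+0+0+0+0+0+0+0+0+0+0+0+0+0+0+0+0+0+0+0+0+0+0+0 mod 2 = 0
  c[3] = d·G[:,3] = (00010000111110001000000001)·(01110001111000111100001111) mod 2 = 0+0+0+1+0+0+0+0+1+1+1+0+0+0+0+0+1+0+0+0+0+0+0+0+0+1 mod 2 = 0
  c[4] = d·G[:,4] = (00010000111110001000000001)·(01000000000000000000000000) mod 2 = 0+0+0+0+0+0+0+0+0+0+0+0+0+0+0+0+0+0+0+0+0+0+0+0+0+0 mod 2 = 0
  c[5] = d·G[:,5] = (00010000111110001000000001)·(00100000000000000000000000) mod 2 = 0+0+0+0+0+0+0+0+0+0+0+0+0+0+0+0+0+0+0+0+0+0+0+0+0+0 mod 2 = 0
  c[6] = d·G[:,6] = (00010000111110001000000001)·(00010000000000000000000000) mod 2 = 0+0+0+1+0+0+0+0+0+0+0+0+0+0+0+0+0+0+0+0+0+0+0+0+0+0 mod 2 = 1
  c[7] = d·G[:,7] = (00010000111110001000000001)·(00001111111000000011111111) mod 2 = 0+0+0+0+0+0+0+0+1+1+1+0+0+0+0+0+0+0+0+0+0+0+0+0+0+1 mod 2 = 0
  c[8] = d·G[:,8] = (00010000111110001000000001)·(00001000000000000000000000) mod 2 = 0+0+0+0+0+0+0+0+0+0+0+0+0+0+0+0+0+0+0+0+0+0+0+0+0+0 mod 2 = 0
  c[9] = d·G[:,9] = (00010000111110001000000001)·(00000100000000000000000000) mod 2 = 0+0+0+0+0+0+0+0+0+0+0+0+0+0+0+0+0+0+0+0+0+0+0+0+0+0 mod 2 = 0
  c[10] = d·G[:,10] = (00010000111110001000000001)·(00000010000000000000000000) mod 2 = 0+0+0+0+0+0+0+0+0+0+0+0+0+0+0+0+0+0+0+0+0+0+0+0+0+0 mod 2 = 0
  c[11] = d·G[:,11] = (00010000111110001000000001)·(00000001000000000000000000) mod 2 = 0+0+0+0+0+0+0+0+0+0+0+0+0+0+0+0+0+0+0+0+0+0+0+0+0+0 mod 2 = 0
  c[12] = d·G[:,12] = (00010000111110001000000001)·(00000000100000000000000000) mod 2 = 0+0+0+0+0+0+0+0+1+0+0+0+0+0+0+0+0+0+0+0+0+0+0+0+0+0 mod 2 = 1
  c[13] = d·G[:,13] = (00010000111110001000000001)·(00000000010000000000000000) mod 2 = 0+0+0+0+0+0+0+0+0+1+0+0+0+0+0+0+0+0+0+0+0+0+0+0+0+0 mod 2 = 1
  c[14] = d·G[:,14] = (00010000111110001000000001)·(00000000001000000000000000) mod 2 = 0+0+0+0+0+0+0+0+0+0+1+0+0+0+0+0+0+0+0+0+0+0+0+0+0+0 mod 2 = 1
  c[15] = d·G[:,15] = (00010000111110001000000001)·(00000000000111111111111111) mod 2 = 0+0+0+0+0+0+0+0+0+0+0+1+1+0+0+0+1+0+0+0+0+0+0+0+0+1 mod 2 = 0
  c[16] = d·G[:,16] = (00010000111110001000000001)·(00000000000100000000000000) mod 2 = 0+0+0+0+0+0+0+0+0+0+0+1+0+0+0+0+0+0+0+0+0+0+0+0+0+0 mod 2 = 1
  c[17] = d·G[:,17] = (00010000111110001000000001)·(00000000000010000000000000) mod 2 = 0+0+0+0+0+0+0+0+0+0+0+0+1+0+0+0+0+0+0+0+0+0+0+0+0+0 mod 2 = 1
  c[18] = d·G[:,18] = (00010000111110001000000001)·(00000000000001000000000000) mod 2 = 0+0+0+0+0+0+0+0+0+0+0+0+0+0+0+0+0+0+0+0+0+0+0+0+0+0 mod 2 = 0
  c[19] = d·G[:,19] = (00010000111110001000000001)·(00000000000000100000000000) mod 2 = 0+0+0+0+0+0+0+0+0+0+0+0+0+0+0+0+0+0+0+0+0+0+0+0+0+0 mod 2 = 0
  c[20] = d·G[:,20] = (00010000111110001000000001)·(00000000000000010000000000) mod 2 = 0+0+0+0+0+0+0+0+0+0+0+0+0+0+0+0+0+0+0+0+0+0+0+0+0+0 mod 2 = 0
  c[21] = d·G[:,21] = (00010000111110001000000001)·(00000000000000001000000000) mod 2 = 0+0+0+0+0+0+0+0+0+0+0+0+0+0+0+0+1+0+0+0+0+0+0+0+0+0 mod 2 = 1
  c[22] = d·G[:,22] = (00010000111110001000000001)·(00000000000000000100000000) mod 2 = 0+0+0+0+0+0+0+0+0+0+0+0+0+0+0+0+0+0+0+0+0+0+0+0+0+0 mod 2 = 0
  c[23] = d·G[:,23] = (00010000111110001000000001)·(00000000000000000010000000) mod 2 = 0+0+0+0+0+0+0+0+0+0+0+0+0+0+0+0+0+0+0+0+0+0+0+0+0+0 mod 2 = 0
  c[24] = d·G[:,24] = (00010000111110001000000001)·(00000000000000000001000000) mod 2 = 0+0+0+0+0+0+0+0+0+0+0+0+0+0+0+0+0+0+0+0+0+0+0+0+0+0 mod 2 = 0
  c[25] = d·G[:,25] = (00010000111110001000000001)·(00000000000000000000100000) mod 2 = 0+0+0+0+0+0+0+0+0+0+0+0+0+0+0+0+0+0+0+0+0+0+0+0+0+0 mod 2 = 0
  c[26] = d·G[:,26] = (00010000111110001000000001)·(00000000000000000000010000) mod 2 = 0+0+0+0+0+0+0+0+0+0+0+0+0+0+0+0+0+0+0+0+0+0+0+0+0+0 mod 2 = 0
  c[27] = d·G[:,27] = (00010000111110001000000001)·(00000000000000000000001000) mod 2 = 0+0+0+0+0+0+0+0+0+0+0+0+0+0+0+0+0+0+0+0+0+0+0+0+0+0 mod 2 = 0
  c[28] = d·G[:,28] = (00010000111110001000000001)·(00000000000000000000000100) mod 2 = 0+0+0+0+0+0+0+0+0+0+0+0+0+0+0+0+0+0+0+0+0+0+0+0+0+0 mod 2 = 0
  c[29] = d·G[:,29] = (00010000111110001000000001)·(00000000000000000000000010) mod 2 = 0+0+0+0+0+0+0+0+0+0+0+0+0+0+0+0+0+0+0+0+0+0+0+0+0+0 mod 2 = 0
  c[30] = d·G[:,30] = (00010000111110001000000001)·(00000000000000000000000001) mod 2 = 0+0+0+0+0+0+0+0+0+0+0+0+0+0+0+0+0+0+0+0+0+0+0+0+0+1 mod 2 = 1
Codeword = 1000001000001110110001000000001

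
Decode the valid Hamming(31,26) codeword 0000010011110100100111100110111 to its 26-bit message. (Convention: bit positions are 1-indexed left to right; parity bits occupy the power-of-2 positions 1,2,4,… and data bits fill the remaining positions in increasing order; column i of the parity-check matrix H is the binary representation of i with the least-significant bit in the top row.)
Parity bits occupy power-of-2 positions; data bits are at positions {3,5,6,7,9,10,11,12,13,14,15,17,18,19,20,21,22,23,24,25,26,27,28,29,30,31} (1-indexed).
Extract: c[3]=0 c[5]=0 c[6]=1 c[7]=0 c[9]=1 c[10]=1 c[11]=1 c[12]=1 c[13]=0 c[14]=1 c[15]=0 c[17]=1 c[18]=0 c[19]=0 c[20]=1 c[21]=1 c[22]=1 c[23]=1 c[24]=0 c[25]=0 c[26]=1 c[27]=1 c[28]=0 c[29]=1 c[30]=1 c[31]=1
Data = 00101111010100111100110111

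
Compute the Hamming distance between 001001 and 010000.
XOR = 011001, count of 1s = 3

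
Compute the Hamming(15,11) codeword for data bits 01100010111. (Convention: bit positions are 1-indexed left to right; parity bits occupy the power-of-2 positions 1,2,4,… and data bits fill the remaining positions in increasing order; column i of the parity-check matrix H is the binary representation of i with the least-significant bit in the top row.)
Codeword c = d · G (mod 2), d = 01100010111:
  c[0] = d·G[:,0] = (01100010111)·(11011010101) mod 2 = 0+1+0+0+0+0+1+0+1+0+1 mod 2 = 0
  c[1] = d·G[:,1] = (01100010111)·(10110110011) mod 2 = 0+0+1+0+0+0+1+0+0+1+1 mod 2 = 0
  c[2] = d·G[:,2] = (01100010111)·(10000000000) mod 2 = 0+0+0+0+0+0+0+0+0+0+0 mod 2 = 0
  c[3] = d·G[:,3] = (01100010111)·(01110001111) mod 2 = 0+1+1+0+0+0+0+0+1+1+1 mod 2 = 1
  c[4] = d·G[:,4] = (01100010111)·(01000000000) mod 2 = 0+1+0+0+0+0+0+0+0+0+0 mod 2 = 1
  c[5] = d·G[:,5] = (01100010111)·(00100000000) mod 2 = 0+0+1+0+0+0+0+0+0+0+0 mod 2 = 1
  c[6] = d·G[:,6] = (01100010111)·(00010000000) mod 2 = 0+0+0+0+0+0+0+0+0+0+0 mod 2 = 0
  c[7] = d·G[:,7] = (01100010111)·(00001111111) mod 2 = 0+0+0+0+0+0+1+0+1+1+1 mod 2 = 0
  c[8] = d·G[:,8] = (01100010111)·(00001000000) mod 2 = 0+0+0+0+0+0+0+0+0+0+0 mod 2 = 0
  c[9] = d·G[:,9] = (01100010111)·(00000100000) mod 2 = 0+0+0+0+0+0+0+0+0+0+0 mod 2 = 0
  c[10] = d·G[:,10] = (01100010111)·(00000010000) mod 2 = 0+0+0+0+0+0+1+0+0+0+0 mod 2 = 1
  c[11] = d·G[:,11] = (01100010111)·(00000001000) mod 2 = 0+0+0+0+0+0+0+0+0+0+0 mod 2 = 0
  c[12] = d·G[:,12] = (01100010111)·(00000000100) mod 2 = 0+0+0+0+0+0+0+0+1+0+0 mod 2 = 1
  c[13] = d·G[:,13] = (01100010111)·(00000000010) mod 2 = 0+0+0+0+0+0+0+0+0+1+0 mod 2 = 1
  c[14] = d·G[:,14] = (01100010111)·(00000000001) mod 2 = 0+0+0+0+0+0+0+0+0+0+1 mod 2 = 1
Codeword = 000111000010111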